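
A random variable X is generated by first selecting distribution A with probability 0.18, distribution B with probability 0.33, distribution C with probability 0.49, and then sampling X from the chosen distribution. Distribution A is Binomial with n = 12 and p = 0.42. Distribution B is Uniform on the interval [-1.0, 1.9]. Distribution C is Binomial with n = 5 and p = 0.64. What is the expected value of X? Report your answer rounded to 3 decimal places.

2.624

Component means — A: 5.04; B: 0.45; C: 3.2.
E[X] = 0.18·5.04 + 0.33·0.45 + 0.49·3.2 = 2.6237.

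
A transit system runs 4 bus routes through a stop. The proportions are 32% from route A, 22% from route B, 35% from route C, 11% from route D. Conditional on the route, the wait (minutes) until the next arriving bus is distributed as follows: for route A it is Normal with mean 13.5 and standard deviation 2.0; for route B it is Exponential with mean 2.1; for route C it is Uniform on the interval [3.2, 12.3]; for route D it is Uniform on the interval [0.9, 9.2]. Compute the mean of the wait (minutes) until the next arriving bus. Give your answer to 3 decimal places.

8.050

Component means — A: 13.5; B: 2.1; C: 7.75; D: 5.05.
E[X] = 0.32·13.5 + 0.22·2.1 + 0.35·7.75 + 0.11·5.05 = 8.05.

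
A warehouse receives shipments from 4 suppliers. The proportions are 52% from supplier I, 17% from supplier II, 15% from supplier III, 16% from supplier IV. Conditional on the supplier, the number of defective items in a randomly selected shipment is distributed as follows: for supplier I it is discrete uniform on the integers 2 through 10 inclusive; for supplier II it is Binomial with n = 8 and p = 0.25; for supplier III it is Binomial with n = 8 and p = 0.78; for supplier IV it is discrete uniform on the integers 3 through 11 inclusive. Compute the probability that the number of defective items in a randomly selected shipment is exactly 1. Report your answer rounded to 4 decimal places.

0.0454

Conditional on each supplier, P(X = 1): I: 0; II: 0.266968; III: 0.000155648; IV: 0.
By total probability, P(X = 1) = 0.52·0 + 0.17·0.266968 + 0.15·0.000155648 + 0.16·0 = 0.0454079.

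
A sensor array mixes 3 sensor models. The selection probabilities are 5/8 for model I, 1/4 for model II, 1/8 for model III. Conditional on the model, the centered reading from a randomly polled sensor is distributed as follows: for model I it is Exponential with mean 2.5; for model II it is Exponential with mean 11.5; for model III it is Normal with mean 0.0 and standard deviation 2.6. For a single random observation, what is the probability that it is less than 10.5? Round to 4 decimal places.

0.8903

Conditional on each model, P(X < 10.5): I: 0.985004; II: 0.598699; III: 0.999973.
By total probability, P(X < 10.5) = 0.625·0.985004 + 0.25·0.598699 + 0.125·0.999973 = 0.890299.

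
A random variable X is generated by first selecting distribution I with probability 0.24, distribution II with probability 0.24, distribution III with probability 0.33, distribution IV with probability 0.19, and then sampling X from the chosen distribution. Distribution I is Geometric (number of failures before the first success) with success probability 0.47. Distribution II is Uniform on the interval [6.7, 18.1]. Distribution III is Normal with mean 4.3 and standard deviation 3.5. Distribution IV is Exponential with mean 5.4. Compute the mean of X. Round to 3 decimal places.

Component means — I: 1.12766; II: 12.4; III: 4.3; IV: 5.4.
E[X] = 0.24·1.12766 + 0.24·12.4 + 0.33·4.3 + 0.19·5.4 = 5.69164.

5.692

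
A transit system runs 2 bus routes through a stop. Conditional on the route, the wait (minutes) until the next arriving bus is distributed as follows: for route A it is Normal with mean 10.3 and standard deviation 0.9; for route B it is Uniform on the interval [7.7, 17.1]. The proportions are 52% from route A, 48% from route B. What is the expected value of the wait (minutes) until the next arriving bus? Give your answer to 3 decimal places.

11.308

Component means — A: 10.3; B: 12.4.
E[X] = 0.52·10.3 + 0.48·12.4 = 11.308.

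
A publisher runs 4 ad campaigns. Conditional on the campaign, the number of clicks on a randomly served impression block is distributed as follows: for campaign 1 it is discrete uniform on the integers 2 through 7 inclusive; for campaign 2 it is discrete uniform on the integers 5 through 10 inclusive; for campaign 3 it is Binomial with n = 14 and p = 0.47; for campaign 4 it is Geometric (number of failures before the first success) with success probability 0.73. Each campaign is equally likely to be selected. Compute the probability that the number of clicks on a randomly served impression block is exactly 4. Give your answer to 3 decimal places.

Conditional on each campaign, P(X = 4): 1: 0.166667; 2: 0; 3: 0.0854248; 4: 0.00387952.
By total probability, P(X = 4) = 0.25·0.166667 + 0.25·0 + 0.25·0.0854248 + 0.25·0.00387952 = 0.0639928.

0.064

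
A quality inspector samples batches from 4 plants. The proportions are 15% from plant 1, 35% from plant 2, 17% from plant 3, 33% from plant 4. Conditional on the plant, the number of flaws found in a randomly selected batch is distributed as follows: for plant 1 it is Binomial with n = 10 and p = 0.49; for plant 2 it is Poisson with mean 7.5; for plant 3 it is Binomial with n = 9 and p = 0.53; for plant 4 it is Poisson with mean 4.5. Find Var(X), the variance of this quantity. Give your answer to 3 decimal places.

6.716

Per component, 1: μ=4.9, E[X²]=26.509; 2: μ=7.5, E[X²]=63.75; 3: μ=4.77, E[X²]=24.9948; 4: μ=4.5, E[X²]=24.75.
E[X] = 0.15·4.9 + 0.35·7.5 + 0.17·4.77 + 0.33·4.5 = 5.6559.
E[X²] = 0.15·26.509 + 0.35·63.75 + 0.17·24.9948 + 0.33·24.75 = 38.7055.
Var(X) = E[X²] − (E[X])² = 38.7055 − 31.9892 = 6.71626.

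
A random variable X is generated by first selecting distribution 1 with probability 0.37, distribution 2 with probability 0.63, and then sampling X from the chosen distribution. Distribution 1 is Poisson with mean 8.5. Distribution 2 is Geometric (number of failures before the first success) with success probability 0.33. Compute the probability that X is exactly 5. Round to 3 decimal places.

0.056

Conditional on each component, P(X = 5): 1: 0.0752333; 2: 0.0445541.
By total probability, P(X = 5) = 0.37·0.0752333 + 0.63·0.0445541 = 0.0559054.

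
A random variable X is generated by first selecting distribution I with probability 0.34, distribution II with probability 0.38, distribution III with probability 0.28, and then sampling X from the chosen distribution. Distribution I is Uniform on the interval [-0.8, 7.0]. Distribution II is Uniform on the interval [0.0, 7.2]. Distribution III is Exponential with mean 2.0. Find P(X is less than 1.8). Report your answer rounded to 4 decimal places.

0.3745

Conditional on each component, P(X < 1.8): I: 0.333333; II: 0.25; III: 0.59343.
By total probability, P(X < 1.8) = 0.34·0.333333 + 0.38·0.25 + 0.28·0.59343 = 0.374494.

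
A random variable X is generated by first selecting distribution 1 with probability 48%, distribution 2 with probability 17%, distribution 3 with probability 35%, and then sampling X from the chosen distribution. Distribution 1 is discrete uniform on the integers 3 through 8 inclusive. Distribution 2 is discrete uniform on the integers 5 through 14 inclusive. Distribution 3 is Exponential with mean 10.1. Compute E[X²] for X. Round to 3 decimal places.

104.072

For each component E[X²] = Var + (mean)², giving 1: 33.1667; 2: 98.5; 3: 204.02.
Overall E[X²] = 0.48·33.1667 + 0.17·98.5 + 0.35·204.02 = 104.072.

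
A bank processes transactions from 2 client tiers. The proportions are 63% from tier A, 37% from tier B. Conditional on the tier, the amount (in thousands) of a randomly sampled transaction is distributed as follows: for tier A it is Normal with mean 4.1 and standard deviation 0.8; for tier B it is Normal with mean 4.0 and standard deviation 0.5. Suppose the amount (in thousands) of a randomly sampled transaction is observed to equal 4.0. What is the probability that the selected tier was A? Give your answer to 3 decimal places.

Likelihoods f(4.0 | ·): A: 0.494797; B: 0.797885.
Posterior ∝ prior × likelihood. Numerator for A: 0.63·0.494797 = 0.311722.
Normalizing constant: 0.63·0.494797 + 0.37·0.797885 = 0.606939.
P(A | observation) = 0.311722 / 0.606939 = 0.513597.

0.514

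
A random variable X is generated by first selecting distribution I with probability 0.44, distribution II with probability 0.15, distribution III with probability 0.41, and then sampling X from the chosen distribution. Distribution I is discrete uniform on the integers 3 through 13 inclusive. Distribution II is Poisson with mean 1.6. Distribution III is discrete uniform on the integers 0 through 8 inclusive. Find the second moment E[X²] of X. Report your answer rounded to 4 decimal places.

42.4773

For each component E[X²] = Var + (mean)², giving I: 74; II: 4.16; III: 22.6667.
Overall E[X²] = 0.44·74 + 0.15·4.16 + 0.41·22.6667 = 42.4773.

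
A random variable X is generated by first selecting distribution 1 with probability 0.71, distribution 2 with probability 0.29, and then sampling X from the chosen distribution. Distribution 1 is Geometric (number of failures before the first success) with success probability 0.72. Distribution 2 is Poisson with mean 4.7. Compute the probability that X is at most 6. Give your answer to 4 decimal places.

0.9432

Conditional on each component, P(X ≤ 6): 1: 0.999865; 2: 0.804605.
By total probability, P(X ≤ 6) = 0.71·0.999865 + 0.29·0.804605 = 0.94324.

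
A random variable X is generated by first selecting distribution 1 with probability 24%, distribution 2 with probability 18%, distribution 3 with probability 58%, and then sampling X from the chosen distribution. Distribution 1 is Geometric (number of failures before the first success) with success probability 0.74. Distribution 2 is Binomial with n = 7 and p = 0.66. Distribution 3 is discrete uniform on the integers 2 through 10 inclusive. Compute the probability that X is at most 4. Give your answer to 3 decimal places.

Conditional on each component, P(X ≤ 4): 1: 0.998812; 2: 0.444716; 3: 0.333333.
By total probability, P(X ≤ 4) = 0.24·0.998812 + 0.18·0.444716 + 0.58·0.333333 = 0.513097.

0.513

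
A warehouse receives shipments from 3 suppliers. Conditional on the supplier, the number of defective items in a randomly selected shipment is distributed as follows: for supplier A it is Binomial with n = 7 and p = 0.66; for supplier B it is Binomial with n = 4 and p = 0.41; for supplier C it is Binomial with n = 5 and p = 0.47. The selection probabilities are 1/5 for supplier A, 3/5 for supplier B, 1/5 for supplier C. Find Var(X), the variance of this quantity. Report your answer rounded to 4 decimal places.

Per component, A: μ=4.62, E[X²]=22.9152; B: μ=1.64, E[X²]=3.6572; C: μ=2.35, E[X²]=6.768.
E[X] = 0.2·4.62 + 0.6·1.64 + 0.2·2.35 = 2.378.
E[X²] = 0.2·22.9152 + 0.6·3.6572 + 0.2·6.768 = 8.13096.
Var(X) = E[X²] − (E[X])² = 8.13096 − 5.65488 = 2.47608.

2.4761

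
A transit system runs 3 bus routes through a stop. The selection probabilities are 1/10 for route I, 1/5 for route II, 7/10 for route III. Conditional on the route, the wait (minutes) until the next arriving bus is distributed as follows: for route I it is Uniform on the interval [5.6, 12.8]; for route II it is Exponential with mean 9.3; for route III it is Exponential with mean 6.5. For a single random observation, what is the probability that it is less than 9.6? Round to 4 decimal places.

0.7245

Conditional on each route, P(X < 9.6): I: 0.555556; II: 0.643798; III: 0.771661.
By total probability, P(X < 9.6) = 0.1·0.555556 + 0.2·0.643798 + 0.7·0.771661 = 0.724478.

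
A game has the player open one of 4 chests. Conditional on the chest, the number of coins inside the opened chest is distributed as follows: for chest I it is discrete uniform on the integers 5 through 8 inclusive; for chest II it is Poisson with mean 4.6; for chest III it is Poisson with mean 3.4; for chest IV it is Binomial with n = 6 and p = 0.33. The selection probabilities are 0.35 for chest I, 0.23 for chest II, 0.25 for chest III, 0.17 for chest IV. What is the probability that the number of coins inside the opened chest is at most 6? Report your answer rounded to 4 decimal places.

Conditional on each chest, P(X ≤ 6): I: 0.5; II: 0.818029; III: 0.942147; IV: 1.
By total probability, P(X ≤ 6) = 0.35·0.5 + 0.23·0.818029 + 0.25·0.942147 + 0.17·1 = 0.768683.

0.7687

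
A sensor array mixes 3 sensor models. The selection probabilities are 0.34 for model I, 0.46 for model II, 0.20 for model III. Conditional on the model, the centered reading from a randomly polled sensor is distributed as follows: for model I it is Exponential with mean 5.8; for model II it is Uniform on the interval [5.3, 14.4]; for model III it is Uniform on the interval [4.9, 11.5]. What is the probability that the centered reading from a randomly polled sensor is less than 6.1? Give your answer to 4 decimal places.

0.2980

Conditional on each model, P(X < 6.1): I: 0.650665; II: 0.0879121; III: 0.181818.
By total probability, P(X < 6.1) = 0.34·0.650665 + 0.46·0.0879121 + 0.2·0.181818 = 0.298029.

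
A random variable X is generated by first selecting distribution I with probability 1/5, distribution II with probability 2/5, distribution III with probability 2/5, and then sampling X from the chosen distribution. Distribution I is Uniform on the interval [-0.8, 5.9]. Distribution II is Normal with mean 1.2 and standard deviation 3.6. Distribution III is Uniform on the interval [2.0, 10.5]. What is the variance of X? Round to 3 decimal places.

13.662

Per component, I: μ=2.55, E[X²]=10.2433; II: μ=1.2, E[X²]=14.4; III: μ=6.25, E[X²]=45.0833.
E[X] = 0.2·2.55 + 0.4·1.2 + 0.4·6.25 = 3.49.
E[X²] = 0.2·10.2433 + 0.4·14.4 + 0.4·45.0833 = 25.842.
Var(X) = E[X²] − (E[X])² = 25.842 − 12.1801 = 13.6619.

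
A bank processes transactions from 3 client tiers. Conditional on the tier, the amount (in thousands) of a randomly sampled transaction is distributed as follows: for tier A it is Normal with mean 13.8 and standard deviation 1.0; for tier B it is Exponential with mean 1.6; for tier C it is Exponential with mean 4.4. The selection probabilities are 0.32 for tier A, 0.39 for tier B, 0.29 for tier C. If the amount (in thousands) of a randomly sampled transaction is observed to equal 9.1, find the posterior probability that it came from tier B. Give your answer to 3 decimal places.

Likelihoods f(9.1 | ·): A: 6.36983e-06; B: 0.00211753; C: 0.0287308.
Posterior ∝ prior × likelihood. Numerator for B: 0.39·0.00211753 = 0.000825838.
Normalizing constant: 0.32·6.36983e-06 + 0.39·0.00211753 + 0.29·0.0287308 = 0.0091598.
P(B | observation) = 0.000825838 / 0.0091598 = 0.0901589.

0.090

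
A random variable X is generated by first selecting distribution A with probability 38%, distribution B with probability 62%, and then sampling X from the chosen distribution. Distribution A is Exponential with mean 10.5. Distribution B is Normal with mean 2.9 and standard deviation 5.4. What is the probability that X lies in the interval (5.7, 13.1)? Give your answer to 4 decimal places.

0.2807

Conditional on each component, P(5.7 < X < 13.1): A: 0.293898; B: 0.272595.
By total probability, P(5.7 < X < 13.1) = 0.38·0.293898 + 0.62·0.272595 = 0.28069.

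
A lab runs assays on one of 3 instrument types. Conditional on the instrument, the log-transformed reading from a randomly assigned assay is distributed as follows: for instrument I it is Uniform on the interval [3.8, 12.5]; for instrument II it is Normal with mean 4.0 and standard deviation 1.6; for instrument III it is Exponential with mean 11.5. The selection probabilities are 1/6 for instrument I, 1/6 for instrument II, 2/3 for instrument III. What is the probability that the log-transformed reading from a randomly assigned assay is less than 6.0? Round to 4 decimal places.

Conditional on each instrument, P(X < 6.0): I: 0.252874; II: 0.89435; III: 0.406513.
By total probability, P(X < 6.0) = 0.166667·0.252874 + 0.166667·0.89435 + 0.666667·0.406513 = 0.462212.

0.4622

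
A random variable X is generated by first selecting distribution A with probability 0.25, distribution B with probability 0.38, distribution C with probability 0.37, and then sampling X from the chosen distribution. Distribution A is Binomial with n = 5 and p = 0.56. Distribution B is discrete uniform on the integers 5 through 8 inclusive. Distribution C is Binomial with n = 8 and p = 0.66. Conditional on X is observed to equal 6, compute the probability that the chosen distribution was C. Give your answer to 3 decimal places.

0.510

Likelihoods P(X=6 | ·): A: 0; B: 0.25; C: 0.267534.
Posterior ∝ prior × likelihood. Numerator for C: 0.37·0.267534 = 0.0989877.
Normalizing constant: 0.25·0 + 0.38·0.25 + 0.37·0.267534 = 0.193988.
P(C | observation) = 0.0989877 / 0.193988 = 0.510278.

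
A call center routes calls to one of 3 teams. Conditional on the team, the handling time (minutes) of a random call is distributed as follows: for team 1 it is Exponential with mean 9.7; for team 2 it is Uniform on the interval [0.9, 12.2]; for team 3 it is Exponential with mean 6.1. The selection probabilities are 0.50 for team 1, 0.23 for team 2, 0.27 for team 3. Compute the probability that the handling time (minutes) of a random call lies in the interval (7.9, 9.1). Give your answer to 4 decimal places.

0.0634

Conditional on each team, P(7.9 < X < 9.1): 1: 0.051537; 2: 0.106195; 3: 0.0489088.
By total probability, P(7.9 < X < 9.1) = 0.5·0.051537 + 0.23·0.106195 + 0.27·0.0489088 = 0.0633987.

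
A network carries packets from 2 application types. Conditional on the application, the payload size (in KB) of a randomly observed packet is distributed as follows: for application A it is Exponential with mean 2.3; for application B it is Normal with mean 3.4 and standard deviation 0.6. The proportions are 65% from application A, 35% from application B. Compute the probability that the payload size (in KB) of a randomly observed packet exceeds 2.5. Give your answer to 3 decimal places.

0.546

Conditional on each application, P(X > 2.5): A: 0.337241; B: 0.933193.
By total probability, P(X > 2.5) = 0.65·0.337241 + 0.35·0.933193 = 0.545824.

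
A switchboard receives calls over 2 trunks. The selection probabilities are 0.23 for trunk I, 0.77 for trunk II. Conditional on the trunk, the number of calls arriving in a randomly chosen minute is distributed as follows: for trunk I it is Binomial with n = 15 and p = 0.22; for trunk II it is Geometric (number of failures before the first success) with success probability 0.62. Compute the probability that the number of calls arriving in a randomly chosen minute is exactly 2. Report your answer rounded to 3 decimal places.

Conditional on each trunk, P(X = 2): I: 0.201032; II: 0.089528.
By total probability, P(X = 2) = 0.23·0.201032 + 0.77·0.089528 = 0.115174.

0.115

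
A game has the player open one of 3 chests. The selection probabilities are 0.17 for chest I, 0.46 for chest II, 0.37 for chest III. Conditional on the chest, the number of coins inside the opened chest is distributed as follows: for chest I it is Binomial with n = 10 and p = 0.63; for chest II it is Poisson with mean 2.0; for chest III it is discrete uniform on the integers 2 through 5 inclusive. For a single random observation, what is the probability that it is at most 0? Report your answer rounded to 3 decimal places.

0.062

Conditional on each chest, P(X ≤ 0): I: 4.80858e-05; II: 0.135335; III: 0.
By total probability, P(X ≤ 0) = 0.17·4.80858e-05 + 0.46·0.135335 + 0.37·0 = 0.0622624.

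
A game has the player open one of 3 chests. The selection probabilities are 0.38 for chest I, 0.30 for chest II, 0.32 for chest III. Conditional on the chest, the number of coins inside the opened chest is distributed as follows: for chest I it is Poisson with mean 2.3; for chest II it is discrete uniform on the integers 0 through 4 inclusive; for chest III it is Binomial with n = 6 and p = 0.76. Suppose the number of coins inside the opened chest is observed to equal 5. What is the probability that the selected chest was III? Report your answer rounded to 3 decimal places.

0.851

Likelihoods P(X=5 | ·): I: 0.053775; II: 0; III: 0.365116.
Posterior ∝ prior × likelihood. Numerator for III: 0.32·0.365116 = 0.116837.
Normalizing constant: 0.38·0.053775 + 0.3·0 + 0.32·0.365116 = 0.137272.
P(III | observation) = 0.116837 / 0.137272 = 0.851138.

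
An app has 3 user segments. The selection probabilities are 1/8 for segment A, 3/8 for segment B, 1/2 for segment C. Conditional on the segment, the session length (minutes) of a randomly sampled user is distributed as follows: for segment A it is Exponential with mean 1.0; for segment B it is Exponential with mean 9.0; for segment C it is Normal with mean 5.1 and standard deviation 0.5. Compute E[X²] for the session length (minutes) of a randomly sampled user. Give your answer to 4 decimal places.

For each component E[X²] = Var + (mean)², giving A: 2; B: 162; C: 26.26.
Overall E[X²] = 0.125·2 + 0.375·162 + 0.5·26.26 = 74.13.

74.1300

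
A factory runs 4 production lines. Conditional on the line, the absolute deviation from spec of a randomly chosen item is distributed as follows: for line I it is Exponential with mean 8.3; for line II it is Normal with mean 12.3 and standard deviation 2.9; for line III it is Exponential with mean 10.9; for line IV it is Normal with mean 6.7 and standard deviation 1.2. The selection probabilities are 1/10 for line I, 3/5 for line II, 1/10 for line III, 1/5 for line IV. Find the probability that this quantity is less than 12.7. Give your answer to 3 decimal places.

Conditional on each line, P(X < 12.7): I: 0.78349; II: 0.554853; III: 0.68812; IV: 1.
By total probability, P(X < 12.7) = 0.1·0.78349 + 0.6·0.554853 + 0.1·0.68812 + 0.2·1 = 0.680073.

0.680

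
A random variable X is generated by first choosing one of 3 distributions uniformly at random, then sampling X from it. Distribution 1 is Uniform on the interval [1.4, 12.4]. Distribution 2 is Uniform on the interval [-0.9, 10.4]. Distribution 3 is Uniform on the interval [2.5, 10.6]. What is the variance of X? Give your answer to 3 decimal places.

9.618

Per component, 1: μ=6.9, E[X²]=57.6933; 2: μ=4.75, E[X²]=33.2033; 3: μ=6.55, E[X²]=48.37.
E[X] = 0.333333·6.9 + 0.333333·4.75 + 0.333333·6.55 = 6.06667.
E[X²] = 0.333333·57.6933 + 0.333333·33.2033 + 0.333333·48.37 = 46.4222.
Var(X) = E[X²] − (E[X])² = 46.4222 − 36.8044 = 9.61778.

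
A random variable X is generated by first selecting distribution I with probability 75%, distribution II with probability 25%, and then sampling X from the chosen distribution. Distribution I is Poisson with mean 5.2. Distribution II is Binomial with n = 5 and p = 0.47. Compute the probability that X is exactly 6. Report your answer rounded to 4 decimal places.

Conditional on each component, P(X = 6): I: 0.15148; II: 0.
By total probability, P(X = 6) = 0.75·0.15148 + 0.25·0 = 0.11361.

0.1136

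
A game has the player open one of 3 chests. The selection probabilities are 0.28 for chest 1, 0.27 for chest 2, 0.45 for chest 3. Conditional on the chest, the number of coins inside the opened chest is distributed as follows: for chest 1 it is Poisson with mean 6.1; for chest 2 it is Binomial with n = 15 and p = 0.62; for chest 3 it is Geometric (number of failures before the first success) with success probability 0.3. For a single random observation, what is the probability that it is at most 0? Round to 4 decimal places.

0.1356

Conditional on each chest, P(X ≤ 0): 1: 0.00224287; 2: 4.97455e-07; 3: 0.3.
By total probability, P(X ≤ 0) = 0.28·0.00224287 + 0.27·4.97455e-07 + 0.45·0.3 = 0.135628.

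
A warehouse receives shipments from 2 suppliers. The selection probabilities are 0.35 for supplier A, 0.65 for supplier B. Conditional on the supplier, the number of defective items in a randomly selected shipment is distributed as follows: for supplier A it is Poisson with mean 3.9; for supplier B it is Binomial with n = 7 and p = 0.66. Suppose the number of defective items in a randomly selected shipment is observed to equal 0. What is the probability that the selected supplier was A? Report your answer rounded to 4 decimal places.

Likelihoods P(X=0 | ·): A: 0.0202419; B: 0.000525234.
Posterior ∝ prior × likelihood. Numerator for A: 0.35·0.0202419 = 0.00708467.
Normalizing constant: 0.35·0.0202419 + 0.65·0.000525234 = 0.00742607.
P(A | observation) = 0.00708467 / 0.00742607 = 0.954027.

0.9540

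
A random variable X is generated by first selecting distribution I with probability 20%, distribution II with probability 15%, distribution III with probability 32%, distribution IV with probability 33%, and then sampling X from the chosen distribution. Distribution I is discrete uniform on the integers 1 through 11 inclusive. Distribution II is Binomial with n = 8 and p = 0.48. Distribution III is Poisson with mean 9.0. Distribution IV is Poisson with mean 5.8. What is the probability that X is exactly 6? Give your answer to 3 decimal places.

0.114

Conditional on each component, P(X = 6): I: 0.0909091; II: 0.0926002; III: 0.0910903; IV: 0.160076.
By total probability, P(X = 6) = 0.2·0.0909091 + 0.15·0.0926002 + 0.32·0.0910903 + 0.33·0.160076 = 0.114046.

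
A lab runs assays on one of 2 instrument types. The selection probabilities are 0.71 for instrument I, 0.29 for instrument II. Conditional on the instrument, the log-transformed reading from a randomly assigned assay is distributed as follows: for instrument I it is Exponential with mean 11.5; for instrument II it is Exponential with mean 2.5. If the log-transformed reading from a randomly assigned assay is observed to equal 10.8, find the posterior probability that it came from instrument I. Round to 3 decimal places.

0.940

Likelihoods f(10.8 | ·): I: 0.0339972; II: 0.00531995.
Posterior ∝ prior × likelihood. Numerator for I: 0.71·0.0339972 = 0.024138.
Normalizing constant: 0.71·0.0339972 + 0.29·0.00531995 = 0.0256808.
P(I | observation) = 0.024138 / 0.0256808 = 0.939924.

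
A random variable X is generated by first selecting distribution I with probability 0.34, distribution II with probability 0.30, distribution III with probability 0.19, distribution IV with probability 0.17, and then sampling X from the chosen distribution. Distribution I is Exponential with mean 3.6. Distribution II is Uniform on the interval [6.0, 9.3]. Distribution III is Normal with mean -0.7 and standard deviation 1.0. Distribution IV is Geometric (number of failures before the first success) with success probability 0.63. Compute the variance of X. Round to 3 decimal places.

Per component, I: μ=3.6, E[X²]=25.92; II: μ=7.65, E[X²]=59.43; III: μ=-0.7, E[X²]=1.49; IV: μ=0.587302, E[X²]=1.27715.
E[X] = 0.34·3.6 + 0.3·7.65 + 0.19·-0.7 + 0.17·0.587302 = 3.48584.
E[X²] = 0.34·25.92 + 0.3·59.43 + 0.19·1.49 + 0.17·1.27715 = 27.142.
Var(X) = E[X²] − (E[X])² = 27.142 − 12.1511 = 14.9909.

14.991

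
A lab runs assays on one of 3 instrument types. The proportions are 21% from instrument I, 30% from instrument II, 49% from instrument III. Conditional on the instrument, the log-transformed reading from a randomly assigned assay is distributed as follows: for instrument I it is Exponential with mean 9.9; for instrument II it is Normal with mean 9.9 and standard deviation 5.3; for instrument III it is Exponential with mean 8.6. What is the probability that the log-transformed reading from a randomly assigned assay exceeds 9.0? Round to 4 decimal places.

0.4269

Conditional on each instrument, P(X > 9.0): I: 0.40289; II: 0.567421; III: 0.351161.
By total probability, P(X > 9.0) = 0.21·0.40289 + 0.3·0.567421 + 0.49·0.351161 = 0.426902.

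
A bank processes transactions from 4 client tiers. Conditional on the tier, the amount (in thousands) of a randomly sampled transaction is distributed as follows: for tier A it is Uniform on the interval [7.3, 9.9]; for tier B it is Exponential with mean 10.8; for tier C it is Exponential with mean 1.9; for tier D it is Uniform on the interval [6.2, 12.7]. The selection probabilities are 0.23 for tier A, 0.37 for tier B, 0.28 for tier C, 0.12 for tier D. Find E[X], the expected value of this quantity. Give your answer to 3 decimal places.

7.640

Component means — A: 8.6; B: 10.8; C: 1.9; D: 9.45.
E[X] = 0.23·8.6 + 0.37·10.8 + 0.28·1.9 + 0.12·9.45 = 7.64.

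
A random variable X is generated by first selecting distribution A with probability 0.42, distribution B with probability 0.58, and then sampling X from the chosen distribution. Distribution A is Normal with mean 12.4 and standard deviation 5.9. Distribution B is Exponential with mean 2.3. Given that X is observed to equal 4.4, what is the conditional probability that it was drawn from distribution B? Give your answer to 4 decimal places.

Likelihoods f(4.4 | ·): A: 0.0269663; B: 0.0641871.
Posterior ∝ prior × likelihood. Numerator for B: 0.58·0.0641871 = 0.0372285.
Normalizing constant: 0.42·0.0269663 + 0.58·0.0641871 = 0.0485544.
P(B | observation) = 0.0372285 / 0.0485544 = 0.766739.

0.7667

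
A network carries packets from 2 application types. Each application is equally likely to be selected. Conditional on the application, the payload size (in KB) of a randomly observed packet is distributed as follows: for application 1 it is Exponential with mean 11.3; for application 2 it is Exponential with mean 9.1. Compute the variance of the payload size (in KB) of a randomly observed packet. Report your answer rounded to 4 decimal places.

106.4600

Per component, 1: μ=11.3, E[X²]=255.38; 2: μ=9.1, E[X²]=165.62.
E[X] = 0.5·11.3 + 0.5·9.1 = 10.2.
E[X²] = 0.5·255.38 + 0.5·165.62 = 210.5.
Var(X) = E[X²] − (E[X])² = 210.5 − 104.04 = 106.46.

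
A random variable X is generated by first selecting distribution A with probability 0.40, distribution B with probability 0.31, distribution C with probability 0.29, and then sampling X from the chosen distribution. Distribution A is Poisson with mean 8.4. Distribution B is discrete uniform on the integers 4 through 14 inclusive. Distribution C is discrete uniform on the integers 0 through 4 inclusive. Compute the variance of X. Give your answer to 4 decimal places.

16.2411

Per component, A: μ=8.4, E[X²]=78.96; B: μ=9, E[X²]=91; C: μ=2, E[X²]=6.
E[X] = 0.4·8.4 + 0.31·9 + 0.29·2 = 6.73.
E[X²] = 0.4·78.96 + 0.31·91 + 0.29·6 = 61.534.
Var(X) = E[X²] − (E[X])² = 61.534 − 45.2929 = 16.2411.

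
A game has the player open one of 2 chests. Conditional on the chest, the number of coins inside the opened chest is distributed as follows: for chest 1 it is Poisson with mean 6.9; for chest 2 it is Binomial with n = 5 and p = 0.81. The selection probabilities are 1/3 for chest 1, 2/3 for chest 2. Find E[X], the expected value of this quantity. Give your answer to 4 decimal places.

5.0000

Component means — 1: 6.9; 2: 4.05.
E[X] = 0.333333·6.9 + 0.666667·4.05 = 5.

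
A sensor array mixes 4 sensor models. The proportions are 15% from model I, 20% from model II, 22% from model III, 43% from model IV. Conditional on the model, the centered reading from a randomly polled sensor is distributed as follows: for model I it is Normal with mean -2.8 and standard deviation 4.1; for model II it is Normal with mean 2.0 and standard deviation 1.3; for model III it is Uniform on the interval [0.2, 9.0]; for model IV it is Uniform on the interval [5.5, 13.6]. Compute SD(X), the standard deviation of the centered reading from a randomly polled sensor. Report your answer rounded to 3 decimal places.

5.146

Per component, I: μ=-2.8, E[X²]=24.65; II: μ=2, E[X²]=5.69; III: μ=4.6, E[X²]=27.6133; IV: μ=9.55, E[X²]=96.67.
E[X] = 0.15·-2.8 + 0.2·2 + 0.22·4.6 + 0.43·9.55 = 5.0985.
E[X²] = 0.15·24.65 + 0.2·5.69 + 0.22·27.6133 + 0.43·96.67 = 52.4785.
Var(X) = E[X²] − (E[X])² = 52.4785 − 25.9947 = 26.4838.
SD(X) = √26.4838 = 5.14624.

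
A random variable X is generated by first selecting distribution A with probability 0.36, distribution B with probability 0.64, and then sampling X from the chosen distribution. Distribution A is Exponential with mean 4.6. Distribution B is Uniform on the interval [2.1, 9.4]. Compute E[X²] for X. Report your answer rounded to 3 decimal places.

39.237

For each component E[X²] = Var + (mean)², giving A: 42.32; B: 37.5033.
Overall E[X²] = 0.36·42.32 + 0.64·37.5033 = 39.2373.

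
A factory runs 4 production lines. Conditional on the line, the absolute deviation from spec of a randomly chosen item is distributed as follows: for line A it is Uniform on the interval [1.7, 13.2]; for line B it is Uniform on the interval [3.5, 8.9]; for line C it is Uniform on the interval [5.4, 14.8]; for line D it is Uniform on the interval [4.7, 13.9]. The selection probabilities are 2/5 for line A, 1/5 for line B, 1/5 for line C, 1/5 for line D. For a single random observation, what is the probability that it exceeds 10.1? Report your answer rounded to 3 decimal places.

0.290

Conditional on each line, P(X > 10.1): A: 0.269565; B: 0; C: 0.5; D: 0.413043.
By total probability, P(X > 10.1) = 0.4·0.269565 + 0.2·0 + 0.2·0.5 + 0.2·0.413043 = 0.290435.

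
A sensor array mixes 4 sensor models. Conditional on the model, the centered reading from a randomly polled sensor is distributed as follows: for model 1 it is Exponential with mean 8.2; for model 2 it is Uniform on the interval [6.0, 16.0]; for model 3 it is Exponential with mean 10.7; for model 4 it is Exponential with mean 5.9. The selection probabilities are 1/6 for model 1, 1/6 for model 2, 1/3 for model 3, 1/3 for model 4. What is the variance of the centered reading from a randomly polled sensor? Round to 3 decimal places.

Per component, 1: μ=8.2, E[X²]=134.48; 2: μ=11, E[X²]=129.333; 3: μ=10.7, E[X²]=228.98; 4: μ=5.9, E[X²]=69.62.
E[X] = 0.166667·8.2 + 0.166667·11 + 0.333333·10.7 + 0.333333·5.9 = 8.73333.
E[X²] = 0.166667·134.48 + 0.166667·129.333 + 0.333333·228.98 + 0.333333·69.62 = 143.502.
Var(X) = E[X²] − (E[X])² = 143.502 − 76.2711 = 67.2311.

67.231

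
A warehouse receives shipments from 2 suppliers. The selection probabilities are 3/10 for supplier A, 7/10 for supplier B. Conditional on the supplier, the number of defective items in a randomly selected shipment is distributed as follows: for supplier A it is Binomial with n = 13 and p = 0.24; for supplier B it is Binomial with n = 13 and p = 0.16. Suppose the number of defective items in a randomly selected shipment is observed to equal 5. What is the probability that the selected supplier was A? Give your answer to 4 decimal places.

0.5937

Likelihoods P(X=5 | ·): A: 0.114063; B: 0.0334513.
Posterior ∝ prior × likelihood. Numerator for A: 0.3·0.114063 = 0.0342188.
Normalizing constant: 0.3·0.114063 + 0.7·0.0334513 = 0.0576347.
P(A | observation) = 0.0342188 / 0.0576347 = 0.593719.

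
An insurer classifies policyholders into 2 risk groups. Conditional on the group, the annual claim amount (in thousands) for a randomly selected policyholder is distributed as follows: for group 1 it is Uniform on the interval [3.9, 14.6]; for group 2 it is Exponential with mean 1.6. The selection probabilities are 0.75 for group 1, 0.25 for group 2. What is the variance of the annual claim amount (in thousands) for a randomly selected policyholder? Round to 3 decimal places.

18.769

Per component, 1: μ=9.25, E[X²]=95.1033; 2: μ=1.6, E[X²]=5.12.
E[X] = 0.75·9.25 + 0.25·1.6 = 7.3375.
E[X²] = 0.75·95.1033 + 0.25·5.12 = 72.6075.
Var(X) = E[X²] − (E[X])² = 72.6075 − 53.8389 = 18.7686.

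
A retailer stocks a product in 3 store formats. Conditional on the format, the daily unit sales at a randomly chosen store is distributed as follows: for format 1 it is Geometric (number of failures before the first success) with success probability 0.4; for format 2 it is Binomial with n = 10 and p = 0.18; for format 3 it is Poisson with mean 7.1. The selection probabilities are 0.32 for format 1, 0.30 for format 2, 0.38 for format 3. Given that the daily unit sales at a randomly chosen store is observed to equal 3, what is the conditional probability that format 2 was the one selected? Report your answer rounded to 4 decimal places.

0.5303

Likelihoods P(X=3 | ·): 1: 0.0864; 2: 0.17446; 3: 0.049219.
Posterior ∝ prior × likelihood. Numerator for 2: 0.3·0.17446 = 0.052338.
Normalizing constant: 0.32·0.0864 + 0.3·0.17446 + 0.38·0.049219 = 0.0986892.
P(2 | observation) = 0.052338 / 0.0986892 = 0.530331.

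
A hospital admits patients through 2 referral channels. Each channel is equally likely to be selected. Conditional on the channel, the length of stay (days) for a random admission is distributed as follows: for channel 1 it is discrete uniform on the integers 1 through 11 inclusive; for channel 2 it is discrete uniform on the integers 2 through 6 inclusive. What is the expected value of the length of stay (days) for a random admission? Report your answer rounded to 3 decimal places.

Component means — 1: 6; 2: 4.
E[X] = 0.5·6 + 0.5·4 = 5.

5.000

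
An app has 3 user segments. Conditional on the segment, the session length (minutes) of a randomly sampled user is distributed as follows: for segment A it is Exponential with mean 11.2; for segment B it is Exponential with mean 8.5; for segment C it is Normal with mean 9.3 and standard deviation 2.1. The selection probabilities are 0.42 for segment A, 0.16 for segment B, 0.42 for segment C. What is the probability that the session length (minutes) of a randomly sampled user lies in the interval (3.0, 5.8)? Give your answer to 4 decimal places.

0.1221

Conditional on each segment, P(3.0 < X < 5.8): A: 0.169221; B: 0.197192; C: 0.0464405.
By total probability, P(3.0 < X < 5.8) = 0.42·0.169221 + 0.16·0.197192 + 0.42·0.0464405 = 0.122129.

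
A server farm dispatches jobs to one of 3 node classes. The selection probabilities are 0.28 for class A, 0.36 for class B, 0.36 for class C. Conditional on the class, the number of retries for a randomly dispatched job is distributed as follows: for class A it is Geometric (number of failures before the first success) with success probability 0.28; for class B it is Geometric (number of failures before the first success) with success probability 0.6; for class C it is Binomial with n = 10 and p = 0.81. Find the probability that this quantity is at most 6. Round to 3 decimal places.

0.649

Conditional on each class, P(X ≤ 6): A: 0.899694; B: 0.998362; C: 0.103926.
By total probability, P(X ≤ 6) = 0.28·0.899694 + 0.36·0.998362 + 0.36·0.103926 = 0.648738.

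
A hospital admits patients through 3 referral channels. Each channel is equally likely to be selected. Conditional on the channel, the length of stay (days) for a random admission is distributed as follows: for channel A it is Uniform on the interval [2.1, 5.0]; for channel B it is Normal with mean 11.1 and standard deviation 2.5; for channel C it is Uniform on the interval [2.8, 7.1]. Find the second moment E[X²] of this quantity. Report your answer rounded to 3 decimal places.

56.269

For each component E[X²] = Var + (mean)², giving A: 13.3033; B: 129.46; C: 26.0433.
Overall E[X²] = 0.333333·13.3033 + 0.333333·129.46 + 0.333333·26.0433 = 56.2689.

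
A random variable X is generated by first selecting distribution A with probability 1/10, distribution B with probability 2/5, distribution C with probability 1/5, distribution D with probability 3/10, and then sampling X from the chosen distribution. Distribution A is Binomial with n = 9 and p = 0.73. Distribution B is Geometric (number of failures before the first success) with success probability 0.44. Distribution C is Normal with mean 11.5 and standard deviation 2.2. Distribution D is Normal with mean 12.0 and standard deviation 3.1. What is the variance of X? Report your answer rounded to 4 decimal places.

Per component, A: μ=6.57, E[X²]=44.9388; B: μ=1.27273, E[X²]=4.5124; C: μ=11.5, E[X²]=137.09; D: μ=12, E[X²]=153.61.
E[X] = 0.1·6.57 + 0.4·1.27273 + 0.2·11.5 + 0.3·12 = 7.06609.
E[X²] = 0.1·44.9388 + 0.4·4.5124 + 0.2·137.09 + 0.3·153.61 = 79.7998.
Var(X) = E[X²] − (E[X])² = 79.7998 − 49.9296 = 29.8702.

29.8702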